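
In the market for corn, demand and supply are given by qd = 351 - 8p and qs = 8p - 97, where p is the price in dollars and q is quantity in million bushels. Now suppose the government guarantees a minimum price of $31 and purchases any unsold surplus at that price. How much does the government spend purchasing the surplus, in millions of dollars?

1488

In a free market, 351 - 8p = 8p - 97 gives the equilibrium p* = 28, q* = 127.
Since 31 > 28, the floor is binding.
At p = 31: qd = 351 - 8·31 = 103 and qs = 8·31 - 97 = 151.
Surplus = qs - qd = 48.
Government expenditure = surplus × support price = 48 × 31 = 1488.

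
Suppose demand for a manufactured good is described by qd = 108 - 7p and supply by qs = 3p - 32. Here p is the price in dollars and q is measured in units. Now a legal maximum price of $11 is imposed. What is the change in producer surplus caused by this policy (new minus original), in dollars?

-16.5

Setting quantity demanded equal to quantity supplied, 108 - 7p = 3p - 32, gives p* = 14 and q* = 10.
Because the ceiling (11) lies below the market-clearing price, it is binding.
At p = 11: qd = 108 - 7·11 = 31 and qs = 3·11 - 32 = 1.
Producer surplus without the control is ½ · (14 - 32/3) · 10 = 50/3.
With the ceiling, producers sell 1 units at 11, so PS = ½ · (11 - 32/3) · 1 = 1/6.
Change in producer surplus = 1/6 - 50/3 = -16.5.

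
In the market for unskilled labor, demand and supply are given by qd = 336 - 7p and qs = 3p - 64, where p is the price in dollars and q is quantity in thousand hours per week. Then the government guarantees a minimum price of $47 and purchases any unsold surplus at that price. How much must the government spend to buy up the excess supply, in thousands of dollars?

3290

Setting quantity demanded equal to quantity supplied, 336 - 7p = 3p - 64, gives p* = 40 and q* = 56.
The floor of 47 is above the equilibrium price 40, so it binds.
At p = 47: qd = 336 - 7·47 = 7 and qs = 3·47 - 64 = 77.
Surplus = qs - qd = 70.
Government expenditure = surplus × support price = 70 × 47 = 3290.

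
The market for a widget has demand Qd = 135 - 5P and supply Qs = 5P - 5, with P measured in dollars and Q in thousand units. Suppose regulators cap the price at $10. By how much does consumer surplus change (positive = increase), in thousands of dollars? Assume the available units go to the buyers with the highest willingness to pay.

140

In a free market, 135 - 5P = 5P - 5 gives the equilibrium P* = 14, Q* = 65.
Because the ceiling (10) lies below the market-clearing price, it is binding.
At P = 10: Qd = 135 - 5·10 = 85 and Qs = 5·10 - 5 = 45.
Consumer surplus without the control is ½ · (27 - 14) · 65 = 422.5.
With the ceiling, 45 units are sold at 10 (assume they go to the highest-value buyers). The demand price at Q = 45 is 18, so CS = ½ · [(27 - 10) + (18 - 10)] · 45 = 562.5.
Change in consumer surplus = 562.5 - 422.5 = 140.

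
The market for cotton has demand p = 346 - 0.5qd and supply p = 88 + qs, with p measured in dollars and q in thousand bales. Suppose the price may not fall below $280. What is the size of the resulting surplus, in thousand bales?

60

Rearranging demand gives qd = 692 - 2p; rearranging supply gives qs = p - 88. Setting quantity demanded equal to quantity supplied, 692 - 2p = p - 88, gives p* = 260 and q* = 172.
The floor of 280 is above the equilibrium price 260, so it binds.
At p = 280: qd = 692 - 2·280 = 132 and qs = 280 - 88 = 192.
Surplus = qs - qd = 192 - 132 = 60.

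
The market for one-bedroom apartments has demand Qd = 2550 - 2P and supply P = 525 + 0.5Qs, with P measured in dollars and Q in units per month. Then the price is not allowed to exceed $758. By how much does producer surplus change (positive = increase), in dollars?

Rearranging supply gives Qs = 2P - 1050. In a free market, 2550 - 2P = 2P - 1050 gives the equilibrium P* = 900, Q* = 750.
Since 758 < 900, the ceiling is binding.
At P = 758: Qd = 2550 - 2·758 = 1034 and Qs = 2·758 - 1050 = 466.
Producer surplus without the control is ½ · (900 - 525) · 750 = 140625.
With the ceiling, producers sell 466 units at 758, so PS = ½ · (758 - 525) · 466 = 54289.
Change in producer surplus = 54289 - 140625 = -86336.

-86336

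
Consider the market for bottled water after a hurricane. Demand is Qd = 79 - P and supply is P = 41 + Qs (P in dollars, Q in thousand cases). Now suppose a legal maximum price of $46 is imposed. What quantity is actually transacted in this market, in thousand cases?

Rearranging supply gives Qs = P - 41. Without the control the market clears where 79 - P = P - 41, i.e. P* = 60 and Q* = 19.
Because the ceiling (46) lies below the market-clearing price, it is binding.
At P = 46: Qd = 79 - 46 = 33 and Qs = 46 - 41 = 5.
The quantity actually transacted is the short side, supply: 5.

5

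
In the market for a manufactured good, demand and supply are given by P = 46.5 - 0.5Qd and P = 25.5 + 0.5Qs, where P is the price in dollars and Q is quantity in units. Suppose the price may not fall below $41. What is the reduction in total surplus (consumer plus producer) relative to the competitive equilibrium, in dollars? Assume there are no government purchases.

Rearranging demand gives Qd = 93 - 2P; rearranging supply gives Qs = 2P - 51. Equilibrium: 93 - 2P = 2P - 51, so 144 = 4P and P* = 36, Q* = 21.
Because the floor (41) lies above the market-clearing price, it is binding.
At P = 41: Qd = 93 - 2·41 = 11 and Qs = 2·41 - 51 = 31.
Quantity traded falls to 11. At Q = 11 the demand price is (93 - 11)/2 = 41 and the supply price is (51 + 11)/2 = 31.
Deadweight loss = ½ · (41 - 31) · (21 - 11) = ½ · 10 · 10 = 50.

50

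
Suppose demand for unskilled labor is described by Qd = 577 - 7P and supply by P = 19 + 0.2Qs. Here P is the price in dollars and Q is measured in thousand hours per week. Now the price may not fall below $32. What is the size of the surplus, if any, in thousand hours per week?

Rearranging supply gives Qs = 5P - 95. Equilibrium: 577 - 7P = 5P - 95, so 672 = 12P and P* = 56, Q* = 185.
The floor of 32 is below the equilibrium price 56, so it is not binding; the market clears at P* = 56, Q* = 185.
Since the control does not bind, there is no surplus.

0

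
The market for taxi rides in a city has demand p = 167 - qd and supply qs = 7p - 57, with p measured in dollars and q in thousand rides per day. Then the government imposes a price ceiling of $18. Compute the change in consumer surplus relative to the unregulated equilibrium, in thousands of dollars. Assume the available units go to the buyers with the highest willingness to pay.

-1760

Rearranging demand gives qd = 167 - p. Setting quantity demanded equal to quantity supplied, 167 - p = 7p - 57, gives p* = 28 and q* = 139.
Since 18 < 28, the ceiling is binding.
At p = 18: qd = 167 - 18 = 149 and qs = 7·18 - 57 = 69.
Consumer surplus without the control is ½ · (167 - 28) · 139 = 9660.5.
With the ceiling, 69 units are sold at 18 (assume they go to the highest-value buyers). The demand price at q = 69 is 98, so CS = ½ · [(167 - 18) + (98 - 18)] · 69 = 7900.5.
Change in consumer surplus = 7900.5 - 9660.5 = -1760.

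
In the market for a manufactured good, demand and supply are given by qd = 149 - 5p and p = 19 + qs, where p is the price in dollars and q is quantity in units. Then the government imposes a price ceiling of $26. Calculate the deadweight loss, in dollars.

2.4

Rearranging supply gives qs = p - 19. In a free market, 149 - 5p = p - 19 gives the equilibrium p* = 28, q* = 9.
Since 26 < 28, the ceiling is binding.
At p = 26: qd = 149 - 5·26 = 19 and qs = 26 - 19 = 7.
Quantity traded falls to 7. At q = 7 the demand price is (149 - 7)/5 = 28.4 and the supply price is 19 + 7 = 26.
Deadweight loss = ½ · (28.4 - 26) · (9 - 7) = ½ · 2.4 · 2 = 2.4.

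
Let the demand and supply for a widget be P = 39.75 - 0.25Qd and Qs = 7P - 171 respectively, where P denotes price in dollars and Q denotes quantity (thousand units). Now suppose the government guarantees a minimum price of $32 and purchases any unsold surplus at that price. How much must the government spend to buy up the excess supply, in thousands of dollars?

704

Rearranging demand gives Qd = 159 - 4P. Without the control the market clears where 159 - 4P = 7P - 171, i.e. P* = 30 and Q* = 39.
Because the floor (32) lies above the market-clearing price, it is binding.
At P = 32: Qd = 159 - 4·32 = 31 and Qs = 7·32 - 171 = 53.
Surplus = Qs - Qd = 22.
Government expenditure = surplus × support price = 22 × 32 = 704.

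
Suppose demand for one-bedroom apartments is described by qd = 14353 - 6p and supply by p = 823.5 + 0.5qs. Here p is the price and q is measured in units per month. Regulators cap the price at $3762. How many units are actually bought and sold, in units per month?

2353

Rearranging supply gives qs = 2p - 1647. Without the control the market clears where 14353 - 6p = 2p - 1647, i.e. p* = 2000 and q* = 2353.
Since 3762 is above p* = 2000, the ceiling does not bind and the free-market outcome prevails.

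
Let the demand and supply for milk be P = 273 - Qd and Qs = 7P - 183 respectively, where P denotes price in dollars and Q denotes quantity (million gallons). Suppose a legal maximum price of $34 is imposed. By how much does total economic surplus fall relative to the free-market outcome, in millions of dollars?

14812

Rearranging demand gives Qd = 273 - P. Without the control the market clears where 273 - P = 7P - 183, i.e. P* = 57 and Q* = 216.
Because the ceiling (34) lies below the market-clearing price, it is binding.
At P = 34: Qd = 273 - 34 = 239 and Qs = 7·34 - 183 = 55.
Quantity traded falls to 55. At Q = 55 the demand price is 273 - 55 = 218 and the supply price is (183 + 55)/7 = 34.
Deadweight loss = ½ · (218 - 34) · (216 - 55) = ½ · 184 · 161 = 14812.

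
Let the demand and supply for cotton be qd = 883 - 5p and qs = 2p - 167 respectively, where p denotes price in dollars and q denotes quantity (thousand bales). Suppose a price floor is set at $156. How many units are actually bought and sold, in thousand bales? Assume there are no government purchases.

Setting quantity demanded equal to quantity supplied, 883 - 5p = 2p - 167, gives p* = 150 and q* = 133.
Since 156 > 150, the floor is binding.
At p = 156: qd = 883 - 5·156 = 103 and qs = 2·156 - 167 = 145.
The quantity actually transacted is the short side, demand: 103.

103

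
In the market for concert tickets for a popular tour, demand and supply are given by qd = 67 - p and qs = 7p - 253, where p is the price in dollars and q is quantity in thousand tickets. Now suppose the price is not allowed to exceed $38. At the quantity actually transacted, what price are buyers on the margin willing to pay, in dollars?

54

In a free market, 67 - p = 7p - 253 gives the equilibrium p* = 40, q* = 27.
The ceiling of 38 is below the equilibrium price 40, so it binds.
At p = 38: qd = 67 - 38 = 29 and qs = 7·38 - 253 = 13.
Only 13 units reach the market. On the demand curve, the marginal buyer's willingness to pay at q = 13 is (67 - 13) = 54.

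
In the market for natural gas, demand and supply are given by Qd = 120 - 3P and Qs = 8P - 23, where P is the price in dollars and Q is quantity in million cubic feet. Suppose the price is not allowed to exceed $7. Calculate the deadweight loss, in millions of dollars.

528

Without the control the market clears where 120 - 3P = 8P - 23, i.e. P* = 13 and Q* = 81.
Since 7 < 13, the ceiling is binding.
At P = 7: Qd = 120 - 3·7 = 99 and Qs = 8·7 - 23 = 33.
Quantity traded falls to 33. At Q = 33 the demand price is (120 - 33)/3 = 29 and the supply price is (23 + 33)/8 = 7.
Deadweight loss = ½ · (29 - 7) · (81 - 33) = ½ · 22 · 48 = 528.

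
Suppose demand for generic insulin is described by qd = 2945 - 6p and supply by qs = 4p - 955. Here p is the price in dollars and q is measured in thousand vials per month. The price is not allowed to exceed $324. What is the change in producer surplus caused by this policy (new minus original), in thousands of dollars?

-31218

Without the control the market clears where 2945 - 6p = 4p - 955, i.e. p* = 390 and q* = 605.
The ceiling of 324 is below the equilibrium price 390, so it binds.
At p = 324: qd = 2945 - 6·324 = 1001 and qs = 4·324 - 955 = 341.
Producer surplus without the control is ½ · (390 - 238.75) · 605 = 45753.125.
With the ceiling, producers sell 341 units at 324, so PS = ½ · (324 - 238.75) · 341 = 14535.125.
Change in producer surplus = 14535.125 - 45753.125 = -31218.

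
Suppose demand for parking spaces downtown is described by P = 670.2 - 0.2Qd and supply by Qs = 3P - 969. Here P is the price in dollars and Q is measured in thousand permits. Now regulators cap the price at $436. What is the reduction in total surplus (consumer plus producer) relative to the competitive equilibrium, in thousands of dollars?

Rearranging demand gives Qd = 3351 - 5P. Setting quantity demanded equal to quantity supplied, 3351 - 5P = 3P - 969, gives P* = 540 and Q* = 651.
The ceiling of 436 is below the equilibrium price 540, so it binds.
At P = 436: Qd = 3351 - 5·436 = 1171 and Qs = 3·436 - 969 = 339.
Quantity traded falls to 339. At Q = 339 the demand price is (3351 - 339)/5 = 602.4 and the supply price is (969 + 339)/3 = 436.
Deadweight loss = ½ · (602.4 - 436) · (651 - 339) = ½ · 166.4 · 312 = 25958.4.

25958.4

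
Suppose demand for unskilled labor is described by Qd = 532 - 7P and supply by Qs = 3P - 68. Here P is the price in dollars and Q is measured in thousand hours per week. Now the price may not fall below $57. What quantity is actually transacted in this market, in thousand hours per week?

112

In a free market, 532 - 7P = 3P - 68 gives the equilibrium P* = 60, Q* = 112.
The floor of 57 is below the equilibrium price 60, so it is not binding; the market clears at P* = 60, Q* = 112.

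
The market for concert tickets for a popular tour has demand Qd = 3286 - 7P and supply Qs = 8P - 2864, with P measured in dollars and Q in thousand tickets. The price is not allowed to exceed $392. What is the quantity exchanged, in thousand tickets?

272

In a free market, 3286 - 7P = 8P - 2864 gives the equilibrium P* = 410, Q* = 416.
Since 392 < 410, the ceiling is binding.
At P = 392: Qd = 3286 - 7·392 = 542 and Qs = 8·392 - 2864 = 272.
The quantity actually transacted is the short side, supply: 272.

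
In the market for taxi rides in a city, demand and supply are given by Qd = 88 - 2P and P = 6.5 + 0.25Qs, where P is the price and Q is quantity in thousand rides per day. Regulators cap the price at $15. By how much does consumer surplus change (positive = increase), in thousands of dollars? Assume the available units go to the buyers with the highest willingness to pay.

Rearranging supply gives Qs = 4P - 26. Equilibrium: 88 - 2P = 4P - 26, so 114 = 6P and P* = 19, Q* = 50.
Since 15 < 19, the ceiling is binding.
At P = 15: Qd = 88 - 2·15 = 58 and Qs = 4·15 - 26 = 34.
Consumer surplus without the control is ½ · (44 - 19) · 50 = 625.
With the ceiling, 34 units are sold at 15 (assume they go to the highest-value buyers). The demand price at Q = 34 is 27, so CS = ½ · [(44 - 15) + (27 - 15)] · 34 = 697.
Change in consumer surplus = 697 - 625 = 72.

72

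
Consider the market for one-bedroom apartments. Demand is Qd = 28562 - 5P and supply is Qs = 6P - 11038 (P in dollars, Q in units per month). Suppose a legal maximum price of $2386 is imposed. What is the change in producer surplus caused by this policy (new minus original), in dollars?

In a free market, 28562 - 5P = 6P - 11038 gives the equilibrium P* = 3600, Q* = 10562.
The ceiling of 2386 is below the equilibrium price 3600, so it binds.
At P = 2386: Qd = 28562 - 5·2386 = 16632 and Qs = 6·2386 - 11038 = 3278.
Producer surplus without the control is ½ · (3600 - 5519/3) · 10562 = 27888961/3.
With the ceiling, producers sell 3278 units at 2386, so PS = ½ · (2386 - 5519/3) · 3278 = 2686321/3.
Change in producer surplus = 2686321/3 - 27888961/3 = -8400880.

-8400880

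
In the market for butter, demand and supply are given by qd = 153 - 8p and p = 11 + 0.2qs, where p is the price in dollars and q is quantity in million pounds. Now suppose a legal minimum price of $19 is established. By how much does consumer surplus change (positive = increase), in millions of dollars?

-39

Rearranging supply gives qs = 5p - 55. In a free market, 153 - 8p = 5p - 55 gives the equilibrium p* = 16, q* = 25.
The floor of 19 is above the equilibrium price 16, so it binds.
At p = 19: qd = 153 - 8·19 = 1 and qs = 5·19 - 55 = 40.
Consumer surplus without the control is ½ · (19.125 - 16) · 25 = 39.0625.
With the floor, consumers buy 1 units at 19, so CS = ½ · (19.125 - 19) · 1 = 0.0625.
Change in consumer surplus = 0.0625 - 39.0625 = -39.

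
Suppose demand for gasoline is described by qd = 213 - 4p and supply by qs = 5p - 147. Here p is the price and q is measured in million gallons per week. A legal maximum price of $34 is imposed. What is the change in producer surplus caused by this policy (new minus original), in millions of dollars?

Setting quantity demanded equal to quantity supplied, 213 - 4p = 5p - 147, gives p* = 40 and q* = 53.
Because the ceiling (34) lies below the market-clearing price, it is binding.
At p = 34: qd = 213 - 4·34 = 77 and qs = 5·34 - 147 = 23.
Producer surplus without the control is ½ · (40 - 29.4) · 53 = 280.9.
With the ceiling, producers sell 23 units at 34, so PS = ½ · (34 - 29.4) · 23 = 52.9.
Change in producer surplus = 52.9 - 280.9 = -228.

-228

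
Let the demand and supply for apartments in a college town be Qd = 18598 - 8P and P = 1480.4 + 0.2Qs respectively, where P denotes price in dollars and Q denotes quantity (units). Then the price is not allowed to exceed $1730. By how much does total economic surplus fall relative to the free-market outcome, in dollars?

296156.25

Rearranging supply gives Qs = 5P - 7402. Without the control the market clears where 18598 - 8P = 5P - 7402, i.e. P* = 2000 and Q* = 2598.
The ceiling of 1730 is below the equilibrium price 2000, so it binds.
At P = 1730: Qd = 18598 - 8·1730 = 4758 and Qs = 5·1730 - 7402 = 1248.
Quantity traded falls to 1248. At Q = 1248 the demand price is (18598 - 1248)/8 = 2168.75 and the supply price is (7402 + 1248)/5 = 1730.
Deadweight loss = ½ · (2168.75 - 1730) · (2598 - 1248) = ½ · 438.75 · 1350 = 296156.25.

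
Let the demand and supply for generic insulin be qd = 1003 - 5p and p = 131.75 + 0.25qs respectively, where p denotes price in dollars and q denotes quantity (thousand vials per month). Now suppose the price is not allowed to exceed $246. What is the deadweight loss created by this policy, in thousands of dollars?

Rearranging supply gives qs = 4p - 527. Without the control the market clears where 1003 - 5p = 4p - 527, i.e. p* = 170 and q* = 153.
Since 246 is above p* = 170, the ceiling does not bind and the free-market outcome prevails.
Since the control does not bind, no trades are prevented and deadweight loss is zero.

0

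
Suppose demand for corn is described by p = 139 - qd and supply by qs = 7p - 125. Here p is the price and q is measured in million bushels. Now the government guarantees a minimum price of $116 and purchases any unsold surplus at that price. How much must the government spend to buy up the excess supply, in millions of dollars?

77024

Rearranging demand gives qd = 139 - p. Equilibrium: 139 - p = 7p - 125, so 264 = 8p and p* = 33, q* = 106.
The floor of 116 is above the equilibrium price 33, so it binds.
At p = 116: qd = 139 - 116 = 23 and qs = 7·116 - 125 = 687.
Surplus = qs - qd = 664.
Government expenditure = surplus × support price = 664 × 116 = 77024.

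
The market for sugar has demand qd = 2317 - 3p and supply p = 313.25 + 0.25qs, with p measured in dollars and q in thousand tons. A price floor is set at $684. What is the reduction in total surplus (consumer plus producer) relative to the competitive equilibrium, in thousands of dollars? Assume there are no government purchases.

79474.5

Rearranging supply gives qs = 4p - 1253. Equilibrium: 2317 - 3p = 4p - 1253, so 3570 = 7p and p* = 510, q* = 787.
Since 684 > 510, the floor is binding.
At p = 684: qd = 2317 - 3·684 = 265 and qs = 4·684 - 1253 = 1483.
Quantity traded falls to 265. At q = 265 the demand price is (2317 - 265)/3 = 684 and the supply price is (1253 + 265)/4 = 379.5.
Deadweight loss = ½ · (684 - 379.5) · (787 - 265) = ½ · 304.5 · 522 = 79474.5.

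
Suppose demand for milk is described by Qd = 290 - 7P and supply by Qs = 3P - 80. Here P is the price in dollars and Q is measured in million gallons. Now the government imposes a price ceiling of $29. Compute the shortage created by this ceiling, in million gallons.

Equilibrium: 290 - 7P = 3P - 80, so 370 = 10P and P* = 37, Q* = 31.
Since 29 < 37, the ceiling is binding.
At P = 29: Qd = 290 - 7·29 = 87 and Qs = 3·29 - 80 = 7.
Shortage = Qd - Qs = 87 - 7 = 80.

80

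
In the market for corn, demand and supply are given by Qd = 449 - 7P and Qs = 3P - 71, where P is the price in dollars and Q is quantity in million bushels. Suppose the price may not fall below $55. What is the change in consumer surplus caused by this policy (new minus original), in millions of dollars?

-223.5

Without the control the market clears where 449 - 7P = 3P - 71, i.e. P* = 52 and Q* = 85.
Since 55 > 52, the floor is binding.
At P = 55: Qd = 449 - 7·55 = 64 and Qs = 3·55 - 71 = 94.
Consumer surplus without the control is ½ · (449/7 - 52) · 85 = 7225/14.
With the floor, consumers buy 64 units at 55, so CS = ½ · (449/7 - 55) · 64 = 2048/7.
Change in consumer surplus = 2048/7 - 7225/14 = -223.5.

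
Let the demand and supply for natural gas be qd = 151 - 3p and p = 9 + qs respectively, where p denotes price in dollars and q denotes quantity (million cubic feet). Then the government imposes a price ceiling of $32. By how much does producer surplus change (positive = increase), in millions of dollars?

-216

Rearranging supply gives qs = p - 9. Setting quantity demanded equal to quantity supplied, 151 - 3p = p - 9, gives p* = 40 and q* = 31.
Since 32 < 40, the ceiling is binding.
At p = 32: qd = 151 - 3·32 = 55 and qs = 32 - 9 = 23.
Producer surplus without the control is ½ · (40 - 9) · 31 = 480.5.
With the ceiling, producers sell 23 units at 32, so PS = ½ · (32 - 9) · 23 = 264.5.
Change in producer surplus = 264.5 - 480.5 = -216.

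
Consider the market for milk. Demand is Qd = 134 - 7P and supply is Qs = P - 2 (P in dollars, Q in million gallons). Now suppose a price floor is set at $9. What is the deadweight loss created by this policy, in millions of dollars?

Setting quantity demanded equal to quantity supplied, 134 - 7P = P - 2, gives P* = 17 and Q* = 15.
Since 9 is below P* = 17, the floor does not bind and the free-market outcome prevails.
Since the control does not bind, no trades are prevented and deadweight loss is zero.

0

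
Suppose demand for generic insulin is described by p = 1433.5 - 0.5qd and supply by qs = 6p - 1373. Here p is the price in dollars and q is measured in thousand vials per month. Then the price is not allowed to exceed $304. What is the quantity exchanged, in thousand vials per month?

Rearranging demand gives qd = 2867 - 2p. In a free market, 2867 - 2p = 6p - 1373 gives the equilibrium p* = 530, q* = 1807.
The ceiling of 304 is below the equilibrium price 530, so it binds.
At p = 304: qd = 2867 - 2·304 = 2259 and qs = 6·304 - 1373 = 451.
The quantity actually transacted is the short side, supply: 451.

451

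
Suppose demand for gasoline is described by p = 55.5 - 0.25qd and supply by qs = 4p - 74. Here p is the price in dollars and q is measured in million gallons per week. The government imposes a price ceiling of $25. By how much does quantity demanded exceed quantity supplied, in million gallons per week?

Rearranging demand gives qd = 222 - 4p. Setting quantity demanded equal to quantity supplied, 222 - 4p = 4p - 74, gives p* = 37 and q* = 74.
Because the ceiling (25) lies below the market-clearing price, it is binding.
At p = 25: qd = 222 - 4·25 = 122 and qs = 4·25 - 74 = 26.
Shortage = qd - qs = 122 - 26 = 96.

96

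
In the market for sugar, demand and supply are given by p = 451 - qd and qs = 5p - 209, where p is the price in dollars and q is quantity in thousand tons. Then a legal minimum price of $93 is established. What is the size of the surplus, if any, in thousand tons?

Rearranging demand gives qd = 451 - p. Without the control the market clears where 451 - p = 5p - 209, i.e. p* = 110 and q* = 341.
The floor of 93 is below the equilibrium price 110, so it is not binding; the market clears at p* = 110, q* = 341.
Since the control does not bind, there is no surplus.

0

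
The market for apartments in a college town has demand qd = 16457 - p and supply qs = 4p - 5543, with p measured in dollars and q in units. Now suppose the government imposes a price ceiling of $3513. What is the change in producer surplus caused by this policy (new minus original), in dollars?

Equilibrium: 16457 - p = 4p - 5543, so 22000 = 5p and p* = 4400, q* = 12057.
Because the ceiling (3513) lies below the market-clearing price, it is binding.
At p = 3513: qd = 16457 - 3513 = 12944 and qs = 4·3513 - 5543 = 8509.
Producer surplus without the control is ½ · (4400 - 1385.75) · 12057 = 18171406.125.
With the ceiling, producers sell 8509 units at 3513, so PS = ½ · (3513 - 1385.75) · 8509 = 9050385.125.
Change in producer surplus = 9050385.125 - 18171406.125 = -9121021.

-9121021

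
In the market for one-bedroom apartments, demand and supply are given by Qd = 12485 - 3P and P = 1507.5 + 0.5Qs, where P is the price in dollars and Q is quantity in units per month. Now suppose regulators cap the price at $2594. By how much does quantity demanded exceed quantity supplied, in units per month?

Rearranging supply gives Qs = 2P - 3015. In a free market, 12485 - 3P = 2P - 3015 gives the equilibrium P* = 3100, Q* = 3185.
Because the ceiling (2594) lies below the market-clearing price, it is binding.
At P = 2594: Qd = 12485 - 3·2594 = 4703 and Qs = 2·2594 - 3015 = 2173.
Shortage = Qd - Qs = 4703 - 2173 = 2530.

2530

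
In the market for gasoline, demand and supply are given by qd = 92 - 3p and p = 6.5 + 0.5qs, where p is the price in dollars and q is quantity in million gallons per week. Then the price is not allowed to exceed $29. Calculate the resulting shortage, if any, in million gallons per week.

0

Rearranging supply gives qs = 2p - 13. Setting quantity demanded equal to quantity supplied, 92 - 3p = 2p - 13, gives p* = 21 and q* = 29.
Since 29 is above p* = 21, the ceiling does not bind and the free-market outcome prevails.
Since the control does not bind, there is no shortage.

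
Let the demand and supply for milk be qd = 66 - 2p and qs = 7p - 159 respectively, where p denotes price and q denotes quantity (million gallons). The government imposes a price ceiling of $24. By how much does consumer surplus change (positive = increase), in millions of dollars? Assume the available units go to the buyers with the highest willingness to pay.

Equilibrium: 66 - 2p = 7p - 159, so 225 = 9p and p* = 25, q* = 16.
Because the ceiling (24) lies below the market-clearing price, it is binding.
At p = 24: qd = 66 - 2·24 = 18 and qs = 7·24 - 159 = 9.
Consumer surplus without the control is ½ · (33 - 25) · 16 = 64.
With the ceiling, 9 units are sold at 24 (assume they go to the highest-value buyers). The demand price at q = 9 is 28.5, so CS = ½ · [(33 - 24) + (28.5 - 24)] · 9 = 60.75.
Change in consumer surplus = 60.75 - 64 = -3.25.

-3.25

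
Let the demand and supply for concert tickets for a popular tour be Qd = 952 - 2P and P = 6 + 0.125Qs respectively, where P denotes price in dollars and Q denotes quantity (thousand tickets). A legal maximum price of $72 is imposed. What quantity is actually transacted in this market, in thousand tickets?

528

Rearranging supply gives Qs = 8P - 48. In a free market, 952 - 2P = 8P - 48 gives the equilibrium P* = 100, Q* = 752.
Since 72 < 100, the ceiling is binding.
At P = 72: Qd = 952 - 2·72 = 808 and Qs = 8·72 - 48 = 528.
The quantity actually transacted is the short side, supply: 528.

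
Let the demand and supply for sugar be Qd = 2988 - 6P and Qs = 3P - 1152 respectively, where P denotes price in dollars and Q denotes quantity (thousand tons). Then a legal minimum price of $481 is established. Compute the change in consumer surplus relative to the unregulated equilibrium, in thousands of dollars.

Setting quantity demanded equal to quantity supplied, 2988 - 6P = 3P - 1152, gives P* = 460 and Q* = 228.
The floor of 481 is above the equilibrium price 460, so it binds.
At P = 481: Qd = 2988 - 6·481 = 102 and Qs = 3·481 - 1152 = 291.
Consumer surplus without the control is ½ · (498 - 460) · 228 = 4332.
With the floor, consumers buy 102 units at 481, so CS = ½ · (498 - 481) · 102 = 867.
Change in consumer surplus = 867 - 4332 = -3465.

-3465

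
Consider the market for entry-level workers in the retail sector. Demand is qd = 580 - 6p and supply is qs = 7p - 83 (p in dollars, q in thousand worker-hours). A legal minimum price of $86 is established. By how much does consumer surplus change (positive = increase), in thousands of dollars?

-5915

Setting quantity demanded equal to quantity supplied, 580 - 6p = 7p - 83, gives p* = 51 and q* = 274.
Because the floor (86) lies above the market-clearing price, it is binding.
At p = 86: qd = 580 - 6·86 = 64 and qs = 7·86 - 83 = 519.
Consumer surplus without the control is ½ · (290/3 - 51) · 274 = 18769/3.
With the floor, consumers buy 64 units at 86, so CS = ½ · (290/3 - 86) · 64 = 1024/3.
Change in consumer surplus = 1024/3 - 18769/3 = -5915.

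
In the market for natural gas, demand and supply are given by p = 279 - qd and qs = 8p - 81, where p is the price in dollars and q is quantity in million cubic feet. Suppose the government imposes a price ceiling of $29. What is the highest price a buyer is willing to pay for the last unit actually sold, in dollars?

128

Rearranging demand gives qd = 279 - p. In a free market, 279 - p = 8p - 81 gives the equilibrium p* = 40, q* = 239.
The ceiling of 29 is below the equilibrium price 40, so it binds.
At p = 29: qd = 279 - 29 = 250 and qs = 8·29 - 81 = 151.
Only 151 units reach the market. On the demand curve, the marginal buyer's willingness to pay at q = 151 is (279 - 151) = 128.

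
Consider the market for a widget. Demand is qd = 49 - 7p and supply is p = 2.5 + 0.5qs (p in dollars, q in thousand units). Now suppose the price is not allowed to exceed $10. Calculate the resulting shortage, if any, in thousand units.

0

Rearranging supply gives qs = 2p - 5. In a free market, 49 - 7p = 2p - 5 gives the equilibrium p* = 6, q* = 7.
The ceiling of 10 is above the equilibrium price 6, so it is not binding; the market clears at p* = 6, q* = 7.
Since the control does not bind, there is no shortage.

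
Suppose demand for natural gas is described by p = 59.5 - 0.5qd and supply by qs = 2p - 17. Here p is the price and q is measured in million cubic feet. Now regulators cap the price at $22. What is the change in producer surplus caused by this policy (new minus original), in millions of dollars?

Rearranging demand gives qd = 119 - 2p. Equilibrium: 119 - 2p = 2p - 17, so 136 = 4p and p* = 34, q* = 51.
Since 22 < 34, the ceiling is binding.
At p = 22: qd = 119 - 2·22 = 75 and qs = 2·22 - 17 = 27.
Producer surplus without the control is ½ · (34 - 8.5) · 51 = 650.25.
With the ceiling, producers sell 27 units at 22, so PS = ½ · (22 - 8.5) · 27 = 182.25.
Change in producer surplus = 182.25 - 650.25 = -468.

-468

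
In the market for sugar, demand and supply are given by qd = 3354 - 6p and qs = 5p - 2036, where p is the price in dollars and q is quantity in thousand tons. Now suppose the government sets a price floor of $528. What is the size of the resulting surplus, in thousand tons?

418

In a free market, 3354 - 6p = 5p - 2036 gives the equilibrium p* = 490, q* = 414.
The floor of 528 is above the equilibrium price 490, so it binds.
At p = 528: qd = 3354 - 6·528 = 186 and qs = 5·528 - 2036 = 604.
Surplus = qs - qd = 604 - 186 = 418.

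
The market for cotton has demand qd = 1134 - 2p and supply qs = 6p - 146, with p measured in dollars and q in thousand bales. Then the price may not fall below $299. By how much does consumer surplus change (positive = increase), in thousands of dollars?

-93825

Setting quantity demanded equal to quantity supplied, 1134 - 2p = 6p - 146, gives p* = 160 and q* = 814.
Since 299 > 160, the floor is binding.
At p = 299: qd = 1134 - 2·299 = 536 and qs = 6·299 - 146 = 1648.
Consumer surplus without the control is ½ · (567 - 160) · 814 = 165649.
With the floor, consumers buy 536 units at 299, so CS = ½ · (567 - 299) · 536 = 71824.
Change in consumer surplus = 71824 - 165649 = -93825.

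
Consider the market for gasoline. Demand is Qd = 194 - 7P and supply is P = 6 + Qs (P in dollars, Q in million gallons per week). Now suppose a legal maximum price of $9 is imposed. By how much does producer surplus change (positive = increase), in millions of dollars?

Rearranging supply gives Qs = P - 6. Without the control the market clears where 194 - 7P = P - 6, i.e. P* = 25 and Q* = 19.
Since 9 < 25, the ceiling is binding.
At P = 9: Qd = 194 - 7·9 = 131 and Qs = 9 - 6 = 3.
Producer surplus without the control is ½ · (25 - 6) · 19 = 180.5.
With the ceiling, producers sell 3 units at 9, so PS = ½ · (9 - 6) · 3 = 4.5.
Change in producer surplus = 4.5 - 180.5 = -176.

-176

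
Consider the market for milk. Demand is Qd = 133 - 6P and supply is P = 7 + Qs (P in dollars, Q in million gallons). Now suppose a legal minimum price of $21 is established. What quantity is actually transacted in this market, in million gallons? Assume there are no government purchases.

7

Rearranging supply gives Qs = P - 7. Setting quantity demanded equal to quantity supplied, 133 - 6P = P - 7, gives P* = 20 and Q* = 13.
Because the floor (21) lies above the market-clearing price, it is binding.
At P = 21: Qd = 133 - 6·21 = 7 and Qs = 21 - 7 = 14.
The quantity actually transacted is the short side, demand: 7.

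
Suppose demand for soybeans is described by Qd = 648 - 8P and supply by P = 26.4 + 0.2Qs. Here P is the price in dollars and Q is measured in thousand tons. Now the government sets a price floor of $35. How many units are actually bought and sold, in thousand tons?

168

Rearranging supply gives Qs = 5P - 132. Without the control the market clears where 648 - 8P = 5P - 132, i.e. P* = 60 and Q* = 168.
Since 35 is below P* = 60, the floor does not bind and the free-market outcome prevails.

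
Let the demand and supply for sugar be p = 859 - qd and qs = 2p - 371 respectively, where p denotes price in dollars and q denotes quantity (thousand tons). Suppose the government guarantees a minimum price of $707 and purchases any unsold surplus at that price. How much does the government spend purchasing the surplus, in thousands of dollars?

629937

Rearranging demand gives qd = 859 - p. Setting quantity demanded equal to quantity supplied, 859 - p = 2p - 371, gives p* = 410 and q* = 449.
Because the floor (707) lies above the market-clearing price, it is binding.
At p = 707: qd = 859 - 707 = 152 and qs = 2·707 - 371 = 1043.
Surplus = qs - qd = 891.
Government expenditure = surplus × support price = 891 × 707 = 629937.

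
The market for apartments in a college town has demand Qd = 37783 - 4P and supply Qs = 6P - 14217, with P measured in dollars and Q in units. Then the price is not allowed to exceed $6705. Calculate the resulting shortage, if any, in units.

0

Equilibrium: 37783 - 4P = 6P - 14217, so 52000 = 10P and P* = 5200, Q* = 16983.
Since 6705 is above P* = 5200, the ceiling does not bind and the free-market outcome prevails.
Since the control does not bind, there is no shortage.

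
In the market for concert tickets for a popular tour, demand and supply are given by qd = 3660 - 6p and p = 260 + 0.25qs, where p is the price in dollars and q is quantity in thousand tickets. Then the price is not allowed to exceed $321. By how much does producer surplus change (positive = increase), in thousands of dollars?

Rearranging supply gives qs = 4p - 1040. Setting quantity demanded equal to quantity supplied, 3660 - 6p = 4p - 1040, gives p* = 470 and q* = 840.
The ceiling of 321 is below the equilibrium price 470, so it binds.
At p = 321: qd = 3660 - 6·321 = 1734 and qs = 4·321 - 1040 = 244.
Producer surplus without the control is ½ · (470 - 260) · 840 = 88200.
With the ceiling, producers sell 244 units at 321, so PS = ½ · (321 - 260) · 244 = 7442.
Change in producer surplus = 7442 - 88200 = -80758.

-80758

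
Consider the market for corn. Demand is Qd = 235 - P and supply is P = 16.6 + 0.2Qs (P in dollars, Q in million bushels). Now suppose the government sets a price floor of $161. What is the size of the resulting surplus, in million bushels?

Rearranging supply gives Qs = 5P - 83. Setting quantity demanded equal to quantity supplied, 235 - P = 5P - 83, gives P* = 53 and Q* = 182.
Since 161 > 53, the floor is binding.
At P = 161: Qd = 235 - 161 = 74 and Qs = 5·161 - 83 = 722.
Surplus = Qs - Qd = 722 - 74 = 648.

648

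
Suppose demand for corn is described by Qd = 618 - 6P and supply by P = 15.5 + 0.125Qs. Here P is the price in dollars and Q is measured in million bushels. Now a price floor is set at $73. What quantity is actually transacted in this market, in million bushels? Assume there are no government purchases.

180

Rearranging supply gives Qs = 8P - 124. Setting quantity demanded equal to quantity supplied, 618 - 6P = 8P - 124, gives P* = 53 and Q* = 300.
The floor of 73 is above the equilibrium price 53, so it binds.
At P = 73: Qd = 618 - 6·73 = 180 and Qs = 8·73 - 124 = 460.
The quantity actually transacted is the short side, demand: 180.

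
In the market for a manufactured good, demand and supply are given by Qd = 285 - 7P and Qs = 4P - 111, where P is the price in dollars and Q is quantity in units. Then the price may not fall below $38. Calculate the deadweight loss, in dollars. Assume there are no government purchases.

In a free market, 285 - 7P = 4P - 111 gives the equilibrium P* = 36, Q* = 33.
Since 38 > 36, the floor is binding.
At P = 38: Qd = 285 - 7·38 = 19 and Qs = 4·38 - 111 = 41.
Quantity traded falls to 19. At Q = 19 the demand price is (285 - 19)/7 = 38 and the supply price is (111 + 19)/4 = 32.5.
Deadweight loss = ½ · (38 - 32.5) · (33 - 19) = ½ · 5.5 · 14 = 38.5.

38.5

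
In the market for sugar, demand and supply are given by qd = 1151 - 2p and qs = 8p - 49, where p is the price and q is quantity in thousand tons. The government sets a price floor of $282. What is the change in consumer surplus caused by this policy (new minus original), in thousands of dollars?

-121338

Setting quantity demanded equal to quantity supplied, 1151 - 2p = 8p - 49, gives p* = 120 and q* = 911.
Because the floor (282) lies above the market-clearing price, it is binding.
At p = 282: qd = 1151 - 2·282 = 587 and qs = 8·282 - 49 = 2207.
Consumer surplus without the control is ½ · (575.5 - 120) · 911 = 207480.25.
With the floor, consumers buy 587 units at 282, so CS = ½ · (575.5 - 282) · 587 = 86142.25.
Change in consumer surplus = 86142.25 - 207480.25 = -121338.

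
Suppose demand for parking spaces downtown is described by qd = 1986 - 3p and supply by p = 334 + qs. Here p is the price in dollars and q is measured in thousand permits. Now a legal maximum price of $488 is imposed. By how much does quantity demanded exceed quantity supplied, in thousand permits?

368

Rearranging supply gives qs = p - 334. In a free market, 1986 - 3p = p - 334 gives the equilibrium p* = 580, q* = 246.
Since 488 < 580, the ceiling is binding.
At p = 488: qd = 1986 - 3·488 = 522 and qs = 488 - 334 = 154.
Shortage = qd - qs = 522 - 154 = 368.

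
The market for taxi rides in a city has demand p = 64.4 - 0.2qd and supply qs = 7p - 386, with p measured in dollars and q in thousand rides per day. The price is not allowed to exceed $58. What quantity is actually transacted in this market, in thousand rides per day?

Rearranging demand gives qd = 322 - 5p. Equilibrium: 322 - 5p = 7p - 386, so 708 = 12p and p* = 59, q* = 27.
Since 58 < 59, the ceiling is binding.
At p = 58: qd = 322 - 5·58 = 32 and qs = 7·58 - 386 = 20.
The quantity actually transacted is the short side, supply: 20.

20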